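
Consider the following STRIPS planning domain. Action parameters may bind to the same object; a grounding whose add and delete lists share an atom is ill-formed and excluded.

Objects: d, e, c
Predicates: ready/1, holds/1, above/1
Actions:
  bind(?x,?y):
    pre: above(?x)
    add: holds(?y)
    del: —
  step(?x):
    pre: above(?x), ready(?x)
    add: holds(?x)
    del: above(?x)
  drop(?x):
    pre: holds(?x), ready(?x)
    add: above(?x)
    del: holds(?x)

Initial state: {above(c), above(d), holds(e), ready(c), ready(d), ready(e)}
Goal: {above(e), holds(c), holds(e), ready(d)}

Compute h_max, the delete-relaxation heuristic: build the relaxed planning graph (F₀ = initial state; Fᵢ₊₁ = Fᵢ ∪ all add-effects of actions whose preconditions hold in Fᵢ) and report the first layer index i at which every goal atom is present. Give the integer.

1

F0 = init (6 atoms)
F1 = F0 ∪ {above(e), holds(c), holds(d)}  (9 atoms)
goal ⊆ F1  ⇒  h_max = 1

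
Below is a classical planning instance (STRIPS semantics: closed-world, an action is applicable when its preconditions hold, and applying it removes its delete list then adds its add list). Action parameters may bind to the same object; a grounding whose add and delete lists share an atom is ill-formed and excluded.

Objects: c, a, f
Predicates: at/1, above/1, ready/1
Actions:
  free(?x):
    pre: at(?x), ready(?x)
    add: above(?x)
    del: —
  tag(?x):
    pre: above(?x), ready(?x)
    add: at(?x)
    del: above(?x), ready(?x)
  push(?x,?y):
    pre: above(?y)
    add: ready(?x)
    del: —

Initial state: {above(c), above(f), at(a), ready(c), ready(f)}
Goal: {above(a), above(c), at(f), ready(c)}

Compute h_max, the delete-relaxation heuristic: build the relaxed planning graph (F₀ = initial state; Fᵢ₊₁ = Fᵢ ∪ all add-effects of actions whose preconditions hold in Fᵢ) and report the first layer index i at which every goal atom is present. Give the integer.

F0 = init (5 atoms)
F1 = F0 ∪ {at(c), at(f), ready(a)}  (8 atoms)
F2 = F1 ∪ {above(a)}  (9 atoms)
goal ⊆ F2  ⇒  h_max = 2

2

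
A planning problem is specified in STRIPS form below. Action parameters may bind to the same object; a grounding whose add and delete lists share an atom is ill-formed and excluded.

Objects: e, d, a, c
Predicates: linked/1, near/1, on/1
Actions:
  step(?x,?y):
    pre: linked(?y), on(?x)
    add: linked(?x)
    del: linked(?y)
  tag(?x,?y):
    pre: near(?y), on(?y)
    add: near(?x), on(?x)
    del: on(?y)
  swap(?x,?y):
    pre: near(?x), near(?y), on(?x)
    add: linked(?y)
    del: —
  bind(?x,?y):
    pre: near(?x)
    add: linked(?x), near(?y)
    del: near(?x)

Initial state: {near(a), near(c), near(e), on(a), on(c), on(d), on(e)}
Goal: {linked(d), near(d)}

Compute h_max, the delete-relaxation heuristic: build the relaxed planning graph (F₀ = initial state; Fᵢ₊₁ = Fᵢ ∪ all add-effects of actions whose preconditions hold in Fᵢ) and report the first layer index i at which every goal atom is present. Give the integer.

F0 = init (7 atoms)
F1 = F0 ∪ {linked(a), linked(c), linked(e), near(d)}  (11 atoms)
F2 = F1 ∪ {linked(d)}  (12 atoms)
goal ⊆ F2  ⇒  h_max = 2

2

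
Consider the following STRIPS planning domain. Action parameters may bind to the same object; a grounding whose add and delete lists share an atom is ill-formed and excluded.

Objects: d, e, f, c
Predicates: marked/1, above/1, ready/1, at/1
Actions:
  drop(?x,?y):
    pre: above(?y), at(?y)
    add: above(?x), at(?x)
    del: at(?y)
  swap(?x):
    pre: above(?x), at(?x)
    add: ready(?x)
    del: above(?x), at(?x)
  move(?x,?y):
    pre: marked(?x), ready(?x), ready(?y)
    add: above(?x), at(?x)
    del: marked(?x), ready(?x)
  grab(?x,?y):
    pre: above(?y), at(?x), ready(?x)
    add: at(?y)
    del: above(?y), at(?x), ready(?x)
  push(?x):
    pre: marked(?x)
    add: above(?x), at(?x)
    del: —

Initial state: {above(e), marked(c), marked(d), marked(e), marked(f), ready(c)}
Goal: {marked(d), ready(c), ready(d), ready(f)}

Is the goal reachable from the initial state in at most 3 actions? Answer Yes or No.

1. push(d)  →  {above(d), above(e), at(d), marked(c), marked(d), marked(e), marked(f), ready(c)}
2. swap(d)  →  {above(e), marked(c), marked(d), marked(e), marked(f), ready(c), ready(d)}
3. push(f)  →  {above(e), above(f), at(f), marked(c), marked(d), marked(e), marked(f), ready(c), ready(d)}
4. swap(f)  →  {above(e), marked(c), marked(d), marked(e), marked(f), ready(c), ready(d), ready(f)}
optimal plan length = 4; 4 > 3

No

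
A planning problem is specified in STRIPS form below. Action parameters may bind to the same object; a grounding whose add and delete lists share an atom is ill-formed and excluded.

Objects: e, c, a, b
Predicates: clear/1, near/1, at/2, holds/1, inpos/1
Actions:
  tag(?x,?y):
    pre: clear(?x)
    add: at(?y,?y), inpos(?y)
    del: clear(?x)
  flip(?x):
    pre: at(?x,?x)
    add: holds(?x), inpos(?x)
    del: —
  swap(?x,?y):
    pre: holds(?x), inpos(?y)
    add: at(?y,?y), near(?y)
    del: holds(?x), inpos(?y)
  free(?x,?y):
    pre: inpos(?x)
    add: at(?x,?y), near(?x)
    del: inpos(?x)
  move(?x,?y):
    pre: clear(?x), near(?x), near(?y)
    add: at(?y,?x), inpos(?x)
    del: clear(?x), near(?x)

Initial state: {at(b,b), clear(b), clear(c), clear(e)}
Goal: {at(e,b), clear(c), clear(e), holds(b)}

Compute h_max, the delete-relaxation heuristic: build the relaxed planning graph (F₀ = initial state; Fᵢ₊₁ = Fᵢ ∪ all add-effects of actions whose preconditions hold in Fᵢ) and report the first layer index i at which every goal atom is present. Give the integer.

F0 = init (4 atoms)
F1 = F0 ∪ {at(a,a), at(c,c), at(e,e), holds(b), inpos(a), inpos(b), inpos(c), inpos(e)}  (12 atoms)
F2 = F1 ∪ {at(a,b), at(a,c), at(a,e), at(b,a), at(b,c), at(b,e), at(c,a), at(c,b), at(c,e), at(e,a), at(e,b), at(e,c), holds(a), holds(c), holds(e), near(a), near(b), near(c), near(e)}  (31 atoms)
goal ⊆ F2  ⇒  h_max = 2

2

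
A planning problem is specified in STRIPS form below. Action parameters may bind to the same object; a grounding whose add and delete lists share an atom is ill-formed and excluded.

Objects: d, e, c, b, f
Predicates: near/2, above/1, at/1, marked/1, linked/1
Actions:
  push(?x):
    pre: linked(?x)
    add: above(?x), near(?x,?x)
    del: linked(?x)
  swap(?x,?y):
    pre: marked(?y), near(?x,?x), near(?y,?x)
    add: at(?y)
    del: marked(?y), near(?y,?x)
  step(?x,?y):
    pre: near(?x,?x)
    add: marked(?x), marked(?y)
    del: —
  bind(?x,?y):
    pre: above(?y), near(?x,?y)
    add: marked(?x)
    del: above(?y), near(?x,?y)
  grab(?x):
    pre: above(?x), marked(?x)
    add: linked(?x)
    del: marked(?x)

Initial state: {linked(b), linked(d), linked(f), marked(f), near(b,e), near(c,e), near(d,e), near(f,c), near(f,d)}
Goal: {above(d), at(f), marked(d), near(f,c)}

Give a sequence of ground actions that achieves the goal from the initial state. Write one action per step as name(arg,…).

push(d); swap(d,f); step(d,d)

1. push(d)  →  {above(d), linked(b), linked(f), marked(f), near(b,e), near(c,e), near(d,d), near(d,e), near(f,c), near(f,d)}
2. swap(d,f)  →  {above(d), at(f), linked(b), linked(f), near(b,e), near(c,e), near(d,d), near(d,e), near(f,c)}
3. step(d,d)  →  {above(d), at(f), linked(b), linked(f), marked(d), near(b,e), near(c,e), near(d,d), near(d,e), near(f,c)}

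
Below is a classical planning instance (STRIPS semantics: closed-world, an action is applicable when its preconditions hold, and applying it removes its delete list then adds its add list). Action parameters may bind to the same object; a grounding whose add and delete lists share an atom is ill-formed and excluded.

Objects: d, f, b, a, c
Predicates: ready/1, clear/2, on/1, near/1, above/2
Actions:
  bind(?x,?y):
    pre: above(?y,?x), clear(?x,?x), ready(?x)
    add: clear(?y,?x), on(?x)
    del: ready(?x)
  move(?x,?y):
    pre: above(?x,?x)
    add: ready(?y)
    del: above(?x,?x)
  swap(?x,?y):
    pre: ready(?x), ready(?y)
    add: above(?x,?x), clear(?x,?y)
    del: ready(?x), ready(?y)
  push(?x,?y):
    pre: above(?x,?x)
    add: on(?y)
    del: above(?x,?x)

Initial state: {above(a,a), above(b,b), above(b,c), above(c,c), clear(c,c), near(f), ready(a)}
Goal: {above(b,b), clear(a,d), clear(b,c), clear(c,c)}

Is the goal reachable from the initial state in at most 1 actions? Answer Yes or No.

1. move(a,d)  →  {above(b,b), above(b,c), above(c,c), clear(c,c), near(f), ready(a), ready(d)}
2. move(c,c)  →  {above(b,b), above(b,c), clear(c,c), near(f), ready(a), ready(c), ready(d)}
3. bind(c,b)  →  {above(b,b), above(b,c), clear(b,c), clear(c,c), near(f), on(c), ready(a), ready(d)}
4. swap(a,d)  →  {above(a,a), above(b,b), above(b,c), clear(a,d), clear(b,c), clear(c,c), near(f), on(c)}
optimal plan length = 4; 4 > 1

No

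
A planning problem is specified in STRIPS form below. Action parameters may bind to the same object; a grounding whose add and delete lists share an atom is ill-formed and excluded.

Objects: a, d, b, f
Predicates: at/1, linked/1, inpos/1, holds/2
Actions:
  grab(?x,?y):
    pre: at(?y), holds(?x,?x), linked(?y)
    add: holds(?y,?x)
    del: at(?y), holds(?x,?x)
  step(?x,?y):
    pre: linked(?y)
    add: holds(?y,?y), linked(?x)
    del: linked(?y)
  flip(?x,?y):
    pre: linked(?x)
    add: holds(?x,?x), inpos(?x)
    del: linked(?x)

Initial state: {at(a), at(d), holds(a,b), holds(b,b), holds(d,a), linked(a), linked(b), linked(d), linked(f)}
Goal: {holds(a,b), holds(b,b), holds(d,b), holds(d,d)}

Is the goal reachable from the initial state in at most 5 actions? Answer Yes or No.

1. grab(b,d)  →  {at(a), holds(a,b), holds(d,a), holds(d,b), linked(a), linked(b), linked(d), linked(f)}
2. step(a,d)  →  {at(a), holds(a,b), holds(d,a), holds(d,b), holds(d,d), linked(a), linked(b), linked(f)}
3. step(a,b)  →  {at(a), holds(a,b), holds(b,b), holds(d,a), holds(d,b), holds(d,d), linked(a), linked(f)}
optimal plan length = 3; 3 ≤ 5

Yes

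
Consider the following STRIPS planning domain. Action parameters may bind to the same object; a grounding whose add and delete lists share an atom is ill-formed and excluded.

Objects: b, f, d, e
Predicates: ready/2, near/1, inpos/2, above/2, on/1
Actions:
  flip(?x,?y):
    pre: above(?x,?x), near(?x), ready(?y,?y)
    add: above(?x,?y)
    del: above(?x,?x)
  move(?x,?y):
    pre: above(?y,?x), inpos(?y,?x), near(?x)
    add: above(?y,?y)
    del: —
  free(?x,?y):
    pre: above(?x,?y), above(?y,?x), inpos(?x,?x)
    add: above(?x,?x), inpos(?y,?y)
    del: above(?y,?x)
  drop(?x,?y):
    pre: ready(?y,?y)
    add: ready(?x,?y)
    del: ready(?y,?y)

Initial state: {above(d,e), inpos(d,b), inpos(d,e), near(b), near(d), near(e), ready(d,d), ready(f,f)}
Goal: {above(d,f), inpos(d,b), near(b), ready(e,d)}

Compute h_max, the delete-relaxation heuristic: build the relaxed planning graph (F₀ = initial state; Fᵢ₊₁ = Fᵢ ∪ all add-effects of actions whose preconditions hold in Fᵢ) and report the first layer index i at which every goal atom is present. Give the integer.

2

F0 = init (8 atoms)
F1 = F0 ∪ {above(d,d), ready(b,d), ready(b,f), ready(d,f), ready(e,d), ready(e,f), ready(f,d)}  (15 atoms)
F2 = F1 ∪ {above(d,f)}  (16 atoms)
goal ⊆ F2  ⇒  h_max = 2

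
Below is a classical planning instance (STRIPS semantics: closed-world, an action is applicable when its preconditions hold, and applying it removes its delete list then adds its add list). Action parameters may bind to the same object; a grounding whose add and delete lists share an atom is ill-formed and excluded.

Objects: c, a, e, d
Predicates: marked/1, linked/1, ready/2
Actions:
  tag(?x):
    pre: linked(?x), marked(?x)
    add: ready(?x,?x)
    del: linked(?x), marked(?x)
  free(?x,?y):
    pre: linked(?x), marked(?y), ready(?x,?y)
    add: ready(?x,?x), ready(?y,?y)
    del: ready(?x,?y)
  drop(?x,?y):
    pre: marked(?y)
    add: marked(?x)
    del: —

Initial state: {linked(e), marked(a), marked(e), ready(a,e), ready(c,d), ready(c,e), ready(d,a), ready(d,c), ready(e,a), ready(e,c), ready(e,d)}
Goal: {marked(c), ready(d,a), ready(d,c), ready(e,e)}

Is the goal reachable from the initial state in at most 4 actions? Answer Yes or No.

Yes

1. tag(e)  →  {marked(a), ready(a,e), ready(c,d), ready(c,e), ready(d,a), ready(d,c), ready(e,a), ready(e,c), ready(e,d), ready(e,e)}
2. drop(c,a)  →  {marked(a), marked(c), ready(a,e), ready(c,d), ready(c,e), ready(d,a), ready(d,c), ready(e,a), ready(e,c), ready(e,d), ready(e,e)}
optimal plan length = 2; 2 ≤ 4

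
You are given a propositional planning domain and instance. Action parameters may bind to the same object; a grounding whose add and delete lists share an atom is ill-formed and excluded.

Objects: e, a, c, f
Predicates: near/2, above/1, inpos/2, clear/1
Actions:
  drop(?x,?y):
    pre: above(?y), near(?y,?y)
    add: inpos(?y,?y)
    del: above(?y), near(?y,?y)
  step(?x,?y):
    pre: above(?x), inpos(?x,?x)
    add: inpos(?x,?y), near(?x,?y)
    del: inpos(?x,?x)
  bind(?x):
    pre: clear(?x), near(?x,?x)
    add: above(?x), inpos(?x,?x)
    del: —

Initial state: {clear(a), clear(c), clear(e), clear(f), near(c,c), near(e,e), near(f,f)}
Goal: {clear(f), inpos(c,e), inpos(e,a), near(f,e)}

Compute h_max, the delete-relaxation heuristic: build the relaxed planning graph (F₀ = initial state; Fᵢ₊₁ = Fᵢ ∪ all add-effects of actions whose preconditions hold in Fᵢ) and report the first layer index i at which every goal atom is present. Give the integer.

2

F0 = init (7 atoms)
F1 = F0 ∪ {above(c), above(e), above(f), inpos(c,c), inpos(e,e), inpos(f,f)}  (13 atoms)
F2 = F1 ∪ {inpos(c,a), inpos(c,e), inpos(c,f), inpos(e,a), inpos(e,c), inpos(e,f), inpos(f,a), inpos(f,c), inpos(f,e), near(c,a), near(c,e), near(c,f), near(e,a), near(e,c), near(e,f), near(f,a), near(f,c), near(f,e)}  (31 atoms)
goal ⊆ F2  ⇒  h_max = 2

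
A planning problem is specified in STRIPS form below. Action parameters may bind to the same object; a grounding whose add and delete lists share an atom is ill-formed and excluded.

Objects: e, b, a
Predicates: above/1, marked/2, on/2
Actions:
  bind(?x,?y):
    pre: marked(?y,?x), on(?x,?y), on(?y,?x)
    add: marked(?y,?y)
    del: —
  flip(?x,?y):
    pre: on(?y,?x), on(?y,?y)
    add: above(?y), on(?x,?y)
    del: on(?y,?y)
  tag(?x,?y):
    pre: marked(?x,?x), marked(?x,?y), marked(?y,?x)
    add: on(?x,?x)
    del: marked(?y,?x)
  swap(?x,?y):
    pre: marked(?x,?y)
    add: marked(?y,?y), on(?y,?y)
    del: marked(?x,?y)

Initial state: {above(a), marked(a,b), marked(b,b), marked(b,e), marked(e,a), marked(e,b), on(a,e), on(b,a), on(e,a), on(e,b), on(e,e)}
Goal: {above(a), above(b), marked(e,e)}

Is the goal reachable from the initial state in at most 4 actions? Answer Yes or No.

1. bind(a,e)  →  {above(a), marked(a,b), marked(b,b), marked(b,e), marked(e,a), marked(e,b), marked(e,e), on(a,e), on(b,a), on(e,a), on(e,b), on(e,e)}
2. tag(b,e)  →  {above(a), marked(a,b), marked(b,b), marked(b,e), marked(e,a), marked(e,e), on(a,e), on(b,a), on(b,b), on(e,a), on(e,b), on(e,e)}
3. flip(a,b)  →  {above(a), above(b), marked(a,b), marked(b,b), marked(b,e), marked(e,a), marked(e,e), on(a,b), on(a,e), on(b,a), on(e,a), on(e,b), on(e,e)}
optimal plan length = 3; 3 ≤ 4

Yes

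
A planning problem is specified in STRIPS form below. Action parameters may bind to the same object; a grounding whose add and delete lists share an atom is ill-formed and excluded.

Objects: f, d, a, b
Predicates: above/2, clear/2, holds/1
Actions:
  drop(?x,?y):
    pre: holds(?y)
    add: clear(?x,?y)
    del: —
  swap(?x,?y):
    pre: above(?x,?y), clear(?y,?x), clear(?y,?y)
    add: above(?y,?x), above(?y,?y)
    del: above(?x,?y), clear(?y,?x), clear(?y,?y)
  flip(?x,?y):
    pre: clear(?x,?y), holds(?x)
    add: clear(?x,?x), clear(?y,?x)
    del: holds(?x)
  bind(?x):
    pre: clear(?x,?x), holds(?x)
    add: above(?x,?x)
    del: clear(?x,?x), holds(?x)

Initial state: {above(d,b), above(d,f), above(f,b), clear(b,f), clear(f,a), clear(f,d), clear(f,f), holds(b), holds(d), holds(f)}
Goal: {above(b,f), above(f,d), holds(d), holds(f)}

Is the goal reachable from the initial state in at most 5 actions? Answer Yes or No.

Yes

1. drop(b,b)  →  {above(d,b), above(d,f), above(f,b), clear(b,b), clear(b,f), clear(f,a), clear(f,d), clear(f,f), holds(b), holds(d), holds(f)}
2. swap(f,b)  →  {above(b,b), above(b,f), above(d,b), above(d,f), clear(f,a), clear(f,d), clear(f,f), holds(b), holds(d), holds(f)}
3. swap(d,f)  →  {above(b,b), above(b,f), above(d,b), above(f,d), above(f,f), clear(f,a), holds(b), holds(d), holds(f)}
optimal plan length = 3; 3 ≤ 5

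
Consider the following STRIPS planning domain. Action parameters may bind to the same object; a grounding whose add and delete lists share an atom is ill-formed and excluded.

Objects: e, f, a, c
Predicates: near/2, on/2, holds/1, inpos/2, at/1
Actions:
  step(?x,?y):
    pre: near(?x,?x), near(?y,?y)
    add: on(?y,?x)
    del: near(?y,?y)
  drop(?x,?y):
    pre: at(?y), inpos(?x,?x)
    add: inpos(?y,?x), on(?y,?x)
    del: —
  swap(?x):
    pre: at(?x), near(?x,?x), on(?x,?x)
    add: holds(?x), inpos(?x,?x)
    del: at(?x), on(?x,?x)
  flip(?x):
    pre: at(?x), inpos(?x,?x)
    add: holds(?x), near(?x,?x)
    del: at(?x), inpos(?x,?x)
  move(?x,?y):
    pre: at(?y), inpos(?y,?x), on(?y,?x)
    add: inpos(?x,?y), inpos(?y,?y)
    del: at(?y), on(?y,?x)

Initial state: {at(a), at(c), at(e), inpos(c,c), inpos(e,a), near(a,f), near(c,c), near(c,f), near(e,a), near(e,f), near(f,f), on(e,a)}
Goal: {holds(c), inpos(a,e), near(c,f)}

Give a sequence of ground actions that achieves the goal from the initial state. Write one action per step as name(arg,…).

1. flip(c)  →  {at(a), at(e), holds(c), inpos(e,a), near(a,f), near(c,c), near(c,f), near(e,a), near(e,f), near(f,f), on(e,a)}
2. move(a,e)  →  {at(a), holds(c), inpos(a,e), inpos(e,a), inpos(e,e), near(a,f), near(c,c), near(c,f), near(e,a), near(e,f), near(f,f)}

flip(c); move(a,e)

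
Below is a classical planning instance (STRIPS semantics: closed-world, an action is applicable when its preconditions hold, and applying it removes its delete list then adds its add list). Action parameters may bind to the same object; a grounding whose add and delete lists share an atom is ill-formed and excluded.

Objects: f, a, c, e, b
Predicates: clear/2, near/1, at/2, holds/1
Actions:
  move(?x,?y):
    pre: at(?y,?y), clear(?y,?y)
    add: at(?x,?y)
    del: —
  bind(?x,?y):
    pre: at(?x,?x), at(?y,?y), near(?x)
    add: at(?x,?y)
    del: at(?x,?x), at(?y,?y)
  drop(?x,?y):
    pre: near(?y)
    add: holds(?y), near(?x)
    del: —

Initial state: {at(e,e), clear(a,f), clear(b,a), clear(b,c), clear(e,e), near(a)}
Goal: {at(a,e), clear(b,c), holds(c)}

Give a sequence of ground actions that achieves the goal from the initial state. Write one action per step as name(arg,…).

1. move(a,e)  →  {at(a,e), at(e,e), clear(a,f), clear(b,a), clear(b,c), clear(e,e), near(a)}
2. drop(c,a)  →  {at(a,e), at(e,e), clear(a,f), clear(b,a), clear(b,c), clear(e,e), holds(a), near(a), near(c)}
3. drop(f,c)  →  {at(a,e), at(e,e), clear(a,f), clear(b,a), clear(b,c), clear(e,e), holds(a), holds(c), near(a), near(c), near(f)}

move(a,e); drop(c,a); drop(f,c)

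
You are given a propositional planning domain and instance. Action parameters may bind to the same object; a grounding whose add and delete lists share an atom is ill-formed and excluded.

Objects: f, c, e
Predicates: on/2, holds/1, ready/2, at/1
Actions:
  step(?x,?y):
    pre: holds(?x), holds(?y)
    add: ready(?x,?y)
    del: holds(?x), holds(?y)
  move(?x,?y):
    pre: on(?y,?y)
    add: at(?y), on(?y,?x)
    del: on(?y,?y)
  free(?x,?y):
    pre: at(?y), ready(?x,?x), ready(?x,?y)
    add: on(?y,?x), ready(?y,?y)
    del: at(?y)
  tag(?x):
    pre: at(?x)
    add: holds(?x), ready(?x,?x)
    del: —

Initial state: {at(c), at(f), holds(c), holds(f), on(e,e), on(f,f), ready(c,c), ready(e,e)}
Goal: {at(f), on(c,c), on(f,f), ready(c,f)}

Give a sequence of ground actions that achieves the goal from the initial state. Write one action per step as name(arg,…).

1. step(c,f)  →  {at(c), at(f), on(e,e), on(f,f), ready(c,c), ready(c,f), ready(e,e)}
2. free(c,c)  →  {at(f), on(c,c), on(e,e), on(f,f), ready(c,c), ready(c,f), ready(e,e)}

step(c,f); free(c,c)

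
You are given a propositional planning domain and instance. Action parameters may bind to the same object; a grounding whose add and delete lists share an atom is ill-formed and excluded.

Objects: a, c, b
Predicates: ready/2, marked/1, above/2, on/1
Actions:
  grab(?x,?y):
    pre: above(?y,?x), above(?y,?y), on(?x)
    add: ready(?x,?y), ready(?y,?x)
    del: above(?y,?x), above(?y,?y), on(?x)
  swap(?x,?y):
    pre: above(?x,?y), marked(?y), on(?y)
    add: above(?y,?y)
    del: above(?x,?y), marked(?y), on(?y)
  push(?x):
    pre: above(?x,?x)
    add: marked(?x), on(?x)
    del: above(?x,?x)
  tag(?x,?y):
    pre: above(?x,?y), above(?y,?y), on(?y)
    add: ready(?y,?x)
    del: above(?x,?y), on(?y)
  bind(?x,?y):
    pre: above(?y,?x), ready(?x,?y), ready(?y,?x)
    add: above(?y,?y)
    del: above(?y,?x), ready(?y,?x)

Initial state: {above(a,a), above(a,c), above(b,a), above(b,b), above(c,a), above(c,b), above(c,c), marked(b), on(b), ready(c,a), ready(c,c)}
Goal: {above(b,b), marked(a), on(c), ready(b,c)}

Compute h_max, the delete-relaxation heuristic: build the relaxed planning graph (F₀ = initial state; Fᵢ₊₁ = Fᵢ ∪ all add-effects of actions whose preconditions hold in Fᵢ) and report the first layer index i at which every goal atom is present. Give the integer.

F0 = init (11 atoms)
F1 = F0 ∪ {marked(a), marked(c), on(a), on(c), ready(b,b), ready(b,c), ready(c,b)}  (18 atoms)
goal ⊆ F1  ⇒  h_max = 1

1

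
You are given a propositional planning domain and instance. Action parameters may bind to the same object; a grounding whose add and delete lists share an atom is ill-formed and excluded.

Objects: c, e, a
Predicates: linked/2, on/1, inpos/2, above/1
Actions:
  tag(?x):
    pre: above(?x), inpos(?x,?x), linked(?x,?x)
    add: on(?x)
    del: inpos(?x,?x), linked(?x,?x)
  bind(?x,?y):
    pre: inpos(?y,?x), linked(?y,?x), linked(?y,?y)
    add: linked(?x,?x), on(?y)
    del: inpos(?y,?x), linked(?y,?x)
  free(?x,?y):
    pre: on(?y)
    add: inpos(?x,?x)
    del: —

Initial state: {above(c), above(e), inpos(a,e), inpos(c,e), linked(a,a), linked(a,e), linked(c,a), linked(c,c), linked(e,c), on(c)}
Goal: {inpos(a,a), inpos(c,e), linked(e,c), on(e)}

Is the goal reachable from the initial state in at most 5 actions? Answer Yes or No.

1. bind(e,a)  →  {above(c), above(e), inpos(c,e), linked(a,a), linked(c,a), linked(c,c), linked(e,c), linked(e,e), on(a), on(c)}
2. free(e,c)  →  {above(c), above(e), inpos(c,e), inpos(e,e), linked(a,a), linked(c,a), linked(c,c), linked(e,c), linked(e,e), on(a), on(c)}
3. tag(e)  →  {above(c), above(e), inpos(c,e), linked(a,a), linked(c,a), linked(c,c), linked(e,c), on(a), on(c), on(e)}
4. free(a,c)  →  {above(c), above(e), inpos(a,a), inpos(c,e), linked(a,a), linked(c,a), linked(c,c), linked(e,c), on(a), on(c), on(e)}
optimal plan length = 4; 4 ≤ 5

Yes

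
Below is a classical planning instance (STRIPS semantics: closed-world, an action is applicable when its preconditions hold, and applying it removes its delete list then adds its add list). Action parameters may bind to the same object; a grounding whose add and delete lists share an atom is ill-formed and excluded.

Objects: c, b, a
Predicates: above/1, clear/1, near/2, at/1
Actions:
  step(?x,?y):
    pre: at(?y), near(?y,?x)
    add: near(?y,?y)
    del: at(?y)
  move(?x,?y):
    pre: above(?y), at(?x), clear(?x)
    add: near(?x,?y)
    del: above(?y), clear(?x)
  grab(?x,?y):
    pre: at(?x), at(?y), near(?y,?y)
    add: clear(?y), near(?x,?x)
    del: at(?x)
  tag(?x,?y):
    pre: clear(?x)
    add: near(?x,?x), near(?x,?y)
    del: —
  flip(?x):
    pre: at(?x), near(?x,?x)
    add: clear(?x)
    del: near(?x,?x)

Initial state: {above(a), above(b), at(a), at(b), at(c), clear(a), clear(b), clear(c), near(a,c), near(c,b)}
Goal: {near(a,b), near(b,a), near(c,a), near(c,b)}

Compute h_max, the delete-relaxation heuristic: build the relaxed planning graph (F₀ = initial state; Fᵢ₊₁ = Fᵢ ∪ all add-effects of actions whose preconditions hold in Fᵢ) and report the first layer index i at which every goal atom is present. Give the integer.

F0 = init (10 atoms)
F1 = F0 ∪ {near(a,a), near(a,b), near(b,a), near(b,b), near(b,c), near(c,a), near(c,c)}  (17 atoms)
goal ⊆ F1  ⇒  h_max = 1

1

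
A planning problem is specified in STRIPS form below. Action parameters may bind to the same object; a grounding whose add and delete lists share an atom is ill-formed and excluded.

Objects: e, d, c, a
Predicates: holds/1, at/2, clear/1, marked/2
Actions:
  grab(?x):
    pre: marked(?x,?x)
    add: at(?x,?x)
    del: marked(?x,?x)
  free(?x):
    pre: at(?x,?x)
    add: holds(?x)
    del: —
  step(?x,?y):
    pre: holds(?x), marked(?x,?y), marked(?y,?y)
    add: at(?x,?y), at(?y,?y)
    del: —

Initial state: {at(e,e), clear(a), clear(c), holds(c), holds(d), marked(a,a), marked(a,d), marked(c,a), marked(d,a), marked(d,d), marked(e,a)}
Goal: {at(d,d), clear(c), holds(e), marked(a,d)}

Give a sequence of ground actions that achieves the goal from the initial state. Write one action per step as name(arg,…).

grab(d); free(e)

1. grab(d)  →  {at(d,d), at(e,e), clear(a), clear(c), holds(c), holds(d), marked(a,a), marked(a,d), marked(c,a), marked(d,a), marked(e,a)}
2. free(e)  →  {at(d,d), at(e,e), clear(a), clear(c), holds(c), holds(d), holds(e), marked(a,a), marked(a,d), marked(c,a), marked(d,a), marked(e,a)}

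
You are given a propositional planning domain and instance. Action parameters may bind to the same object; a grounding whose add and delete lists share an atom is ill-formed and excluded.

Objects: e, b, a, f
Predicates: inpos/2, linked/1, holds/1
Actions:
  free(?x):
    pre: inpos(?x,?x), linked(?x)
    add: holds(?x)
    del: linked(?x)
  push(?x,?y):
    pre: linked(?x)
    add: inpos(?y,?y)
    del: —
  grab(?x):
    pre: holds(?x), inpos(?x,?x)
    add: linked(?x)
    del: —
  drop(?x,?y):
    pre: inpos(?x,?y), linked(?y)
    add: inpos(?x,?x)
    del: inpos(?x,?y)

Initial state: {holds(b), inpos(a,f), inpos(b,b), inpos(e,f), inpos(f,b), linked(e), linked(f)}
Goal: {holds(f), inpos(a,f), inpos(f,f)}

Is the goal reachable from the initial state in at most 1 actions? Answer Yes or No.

1. push(e,f)  →  {holds(b), inpos(a,f), inpos(b,b), inpos(e,f), inpos(f,b), inpos(f,f), linked(e), linked(f)}
2. free(f)  →  {holds(b), holds(f), inpos(a,f), inpos(b,b), inpos(e,f), inpos(f,b), inpos(f,f), linked(e)}
optimal plan length = 2; 2 > 1

No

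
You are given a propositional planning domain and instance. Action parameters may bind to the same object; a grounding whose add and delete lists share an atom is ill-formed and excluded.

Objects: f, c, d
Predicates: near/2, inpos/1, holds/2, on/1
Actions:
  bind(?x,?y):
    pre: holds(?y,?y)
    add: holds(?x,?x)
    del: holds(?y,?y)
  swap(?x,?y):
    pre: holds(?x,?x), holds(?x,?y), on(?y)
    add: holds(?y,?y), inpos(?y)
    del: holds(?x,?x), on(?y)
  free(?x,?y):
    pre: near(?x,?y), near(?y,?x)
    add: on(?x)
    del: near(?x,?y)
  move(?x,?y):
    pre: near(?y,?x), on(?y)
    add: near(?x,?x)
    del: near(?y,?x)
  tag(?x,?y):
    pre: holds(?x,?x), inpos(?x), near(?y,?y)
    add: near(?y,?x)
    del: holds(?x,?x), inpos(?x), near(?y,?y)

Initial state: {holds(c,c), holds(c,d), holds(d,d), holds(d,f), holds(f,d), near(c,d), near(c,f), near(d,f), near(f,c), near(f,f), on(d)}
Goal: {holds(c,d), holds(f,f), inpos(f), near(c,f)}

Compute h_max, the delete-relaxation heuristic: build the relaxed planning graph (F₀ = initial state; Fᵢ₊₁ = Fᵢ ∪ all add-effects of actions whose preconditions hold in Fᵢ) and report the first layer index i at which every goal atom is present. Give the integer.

F0 = init (11 atoms)
F1 = F0 ∪ {holds(f,f), inpos(d), on(c), on(f)}  (15 atoms)
F2 = F1 ∪ {inpos(f), near(c,c), near(d,d), near(f,d)}  (19 atoms)
goal ⊆ F2  ⇒  h_max = 2

2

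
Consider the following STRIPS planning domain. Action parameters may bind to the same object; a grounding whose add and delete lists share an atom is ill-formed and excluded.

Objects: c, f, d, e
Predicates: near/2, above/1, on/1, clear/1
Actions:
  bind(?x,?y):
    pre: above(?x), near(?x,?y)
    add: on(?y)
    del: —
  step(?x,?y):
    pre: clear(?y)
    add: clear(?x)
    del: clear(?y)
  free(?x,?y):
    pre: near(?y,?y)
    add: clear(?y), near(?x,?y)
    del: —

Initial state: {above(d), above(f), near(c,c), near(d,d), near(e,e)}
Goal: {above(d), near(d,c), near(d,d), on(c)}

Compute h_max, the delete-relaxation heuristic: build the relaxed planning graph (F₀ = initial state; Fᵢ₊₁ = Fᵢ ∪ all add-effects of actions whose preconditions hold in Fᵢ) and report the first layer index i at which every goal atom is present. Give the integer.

F0 = init (5 atoms)
F1 = F0 ∪ {clear(c), clear(d), clear(e), near(c,d), near(c,e), near(d,c), near(d,e), near(e,c), near(e,d), near(f,c), near(f,d), near(f,e), on(d)}  (18 atoms)
F2 = F1 ∪ {clear(f), on(c), on(e)}  (21 atoms)
goal ⊆ F2  ⇒  h_max = 2

2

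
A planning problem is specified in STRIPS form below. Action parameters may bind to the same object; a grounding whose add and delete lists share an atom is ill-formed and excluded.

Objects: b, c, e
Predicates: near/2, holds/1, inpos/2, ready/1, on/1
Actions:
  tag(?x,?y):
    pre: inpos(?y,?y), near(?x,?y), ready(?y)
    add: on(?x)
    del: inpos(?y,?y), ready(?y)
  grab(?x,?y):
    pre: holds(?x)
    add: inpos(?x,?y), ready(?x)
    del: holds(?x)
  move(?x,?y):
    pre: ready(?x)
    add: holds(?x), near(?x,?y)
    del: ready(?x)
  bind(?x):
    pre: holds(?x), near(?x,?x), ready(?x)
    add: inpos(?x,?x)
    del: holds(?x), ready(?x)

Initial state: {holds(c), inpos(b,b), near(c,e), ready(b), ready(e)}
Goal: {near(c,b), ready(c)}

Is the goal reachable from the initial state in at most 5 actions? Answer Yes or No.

Yes

1. grab(c,b)  →  {inpos(b,b), inpos(c,b), near(c,e), ready(b), ready(c), ready(e)}
2. move(c,b)  →  {holds(c), inpos(b,b), inpos(c,b), near(c,b), near(c,e), ready(b), ready(e)}
3. grab(c,b)  →  {inpos(b,b), inpos(c,b), near(c,b), near(c,e), ready(b), ready(c), ready(e)}
optimal plan length = 3; 3 ≤ 5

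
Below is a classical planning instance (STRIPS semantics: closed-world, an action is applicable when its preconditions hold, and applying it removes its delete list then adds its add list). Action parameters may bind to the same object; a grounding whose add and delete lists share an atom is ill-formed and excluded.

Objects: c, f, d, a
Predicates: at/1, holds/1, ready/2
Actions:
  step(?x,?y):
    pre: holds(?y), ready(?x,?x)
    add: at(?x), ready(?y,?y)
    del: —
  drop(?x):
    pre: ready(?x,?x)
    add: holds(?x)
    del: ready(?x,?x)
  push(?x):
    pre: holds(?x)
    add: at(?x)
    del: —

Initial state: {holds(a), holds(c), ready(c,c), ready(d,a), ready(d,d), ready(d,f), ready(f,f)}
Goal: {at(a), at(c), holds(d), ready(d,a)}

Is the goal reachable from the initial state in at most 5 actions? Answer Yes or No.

Yes

1. step(c,c)  →  {at(c), holds(a), holds(c), ready(c,c), ready(d,a), ready(d,d), ready(d,f), ready(f,f)}
2. drop(d)  →  {at(c), holds(a), holds(c), holds(d), ready(c,c), ready(d,a), ready(d,f), ready(f,f)}
3. push(a)  →  {at(a), at(c), holds(a), holds(c), holds(d), ready(c,c), ready(d,a), ready(d,f), ready(f,f)}
optimal plan length = 3; 3 ≤ 5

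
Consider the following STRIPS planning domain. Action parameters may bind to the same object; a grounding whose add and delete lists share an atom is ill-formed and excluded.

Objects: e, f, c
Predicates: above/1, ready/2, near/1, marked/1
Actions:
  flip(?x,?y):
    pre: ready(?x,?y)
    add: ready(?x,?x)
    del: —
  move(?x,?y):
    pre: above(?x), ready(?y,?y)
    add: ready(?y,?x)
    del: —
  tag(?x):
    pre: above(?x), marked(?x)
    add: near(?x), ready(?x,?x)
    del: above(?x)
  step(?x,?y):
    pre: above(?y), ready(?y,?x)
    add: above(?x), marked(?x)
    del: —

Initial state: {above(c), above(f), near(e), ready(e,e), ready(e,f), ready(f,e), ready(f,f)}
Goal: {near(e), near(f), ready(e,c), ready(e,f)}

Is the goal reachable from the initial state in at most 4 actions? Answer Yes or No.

Yes

1. move(c,e)  →  {above(c), above(f), near(e), ready(e,c), ready(e,e), ready(e,f), ready(f,e), ready(f,f)}
2. step(f,f)  →  {above(c), above(f), marked(f), near(e), ready(e,c), ready(e,e), ready(e,f), ready(f,e), ready(f,f)}
3. tag(f)  →  {above(c), marked(f), near(e), near(f), ready(e,c), ready(e,e), ready(e,f), ready(f,e), ready(f,f)}
optimal plan length = 3; 3 ≤ 4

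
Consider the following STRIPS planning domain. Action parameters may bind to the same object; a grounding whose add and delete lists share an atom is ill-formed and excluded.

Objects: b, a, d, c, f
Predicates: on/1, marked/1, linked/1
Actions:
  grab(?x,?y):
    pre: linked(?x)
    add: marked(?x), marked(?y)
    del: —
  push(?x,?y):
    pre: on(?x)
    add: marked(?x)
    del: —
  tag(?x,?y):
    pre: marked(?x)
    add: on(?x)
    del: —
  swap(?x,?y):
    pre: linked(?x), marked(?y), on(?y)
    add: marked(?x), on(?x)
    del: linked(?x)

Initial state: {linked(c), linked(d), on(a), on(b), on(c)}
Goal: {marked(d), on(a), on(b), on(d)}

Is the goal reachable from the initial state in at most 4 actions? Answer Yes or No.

1. grab(d,b)  →  {linked(c), linked(d), marked(b), marked(d), on(a), on(b), on(c)}
2. tag(d,b)  →  {linked(c), linked(d), marked(b), marked(d), on(a), on(b), on(c), on(d)}
optimal plan length = 2; 2 ≤ 4

Yes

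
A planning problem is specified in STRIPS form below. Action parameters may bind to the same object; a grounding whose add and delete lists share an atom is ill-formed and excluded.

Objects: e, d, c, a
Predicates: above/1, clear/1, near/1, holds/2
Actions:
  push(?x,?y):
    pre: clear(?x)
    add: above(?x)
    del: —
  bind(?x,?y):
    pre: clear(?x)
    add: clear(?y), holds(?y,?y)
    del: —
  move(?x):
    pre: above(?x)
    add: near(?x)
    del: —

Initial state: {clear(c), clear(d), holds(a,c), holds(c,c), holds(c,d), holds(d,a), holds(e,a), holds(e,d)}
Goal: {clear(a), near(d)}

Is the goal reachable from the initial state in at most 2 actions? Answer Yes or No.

1. push(d,e)  →  {above(d), clear(c), clear(d), holds(a,c), holds(c,c), holds(c,d), holds(d,a), holds(e,a), holds(e,d)}
2. bind(d,a)  →  {above(d), clear(a), clear(c), clear(d), holds(a,a), holds(a,c), holds(c,c), holds(c,d), holds(d,a), holds(e,a), holds(e,d)}
3. move(d)  →  {above(d), clear(a), clear(c), clear(d), holds(a,a), holds(a,c), holds(c,c), holds(c,d), holds(d,a), holds(e,a), holds(e,d), near(d)}
optimal plan length = 3; 3 > 2

No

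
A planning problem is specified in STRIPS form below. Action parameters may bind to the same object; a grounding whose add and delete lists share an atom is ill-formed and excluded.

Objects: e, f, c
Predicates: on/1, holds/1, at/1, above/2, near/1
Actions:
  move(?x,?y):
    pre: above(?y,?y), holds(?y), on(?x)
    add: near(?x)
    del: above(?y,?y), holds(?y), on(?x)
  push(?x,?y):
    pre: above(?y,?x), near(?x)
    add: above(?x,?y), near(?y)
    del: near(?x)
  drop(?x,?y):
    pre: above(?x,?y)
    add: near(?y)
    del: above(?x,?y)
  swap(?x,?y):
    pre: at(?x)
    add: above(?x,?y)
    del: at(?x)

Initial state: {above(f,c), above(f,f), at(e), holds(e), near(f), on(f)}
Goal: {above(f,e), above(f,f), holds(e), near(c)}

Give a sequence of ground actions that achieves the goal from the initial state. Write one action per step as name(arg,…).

drop(f,c); swap(e,f); push(f,e)

1. drop(f,c)  →  {above(f,f), at(e), holds(e), near(c), near(f), on(f)}
2. swap(e,f)  →  {above(e,f), above(f,f), holds(e), near(c), near(f), on(f)}
3. push(f,e)  →  {above(e,f), above(f,e), above(f,f), holds(e), near(c), near(e), on(f)}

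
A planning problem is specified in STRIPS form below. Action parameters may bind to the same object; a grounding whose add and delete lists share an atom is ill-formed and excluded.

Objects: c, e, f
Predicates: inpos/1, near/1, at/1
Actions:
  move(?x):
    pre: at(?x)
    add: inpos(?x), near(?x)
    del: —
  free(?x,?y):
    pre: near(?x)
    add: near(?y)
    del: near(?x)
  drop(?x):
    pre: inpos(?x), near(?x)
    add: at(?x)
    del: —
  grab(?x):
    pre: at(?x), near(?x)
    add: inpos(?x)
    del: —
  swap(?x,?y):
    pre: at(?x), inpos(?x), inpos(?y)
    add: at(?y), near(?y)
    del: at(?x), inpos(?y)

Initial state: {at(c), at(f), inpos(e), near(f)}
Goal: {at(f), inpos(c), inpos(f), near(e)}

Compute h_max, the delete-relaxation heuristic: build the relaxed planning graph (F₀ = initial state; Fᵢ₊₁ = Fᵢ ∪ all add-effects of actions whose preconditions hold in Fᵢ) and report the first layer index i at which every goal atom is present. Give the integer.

1

F0 = init (4 atoms)
F1 = F0 ∪ {inpos(c), inpos(f), near(c), near(e)}  (8 atoms)
goal ⊆ F1  ⇒  h_max = 1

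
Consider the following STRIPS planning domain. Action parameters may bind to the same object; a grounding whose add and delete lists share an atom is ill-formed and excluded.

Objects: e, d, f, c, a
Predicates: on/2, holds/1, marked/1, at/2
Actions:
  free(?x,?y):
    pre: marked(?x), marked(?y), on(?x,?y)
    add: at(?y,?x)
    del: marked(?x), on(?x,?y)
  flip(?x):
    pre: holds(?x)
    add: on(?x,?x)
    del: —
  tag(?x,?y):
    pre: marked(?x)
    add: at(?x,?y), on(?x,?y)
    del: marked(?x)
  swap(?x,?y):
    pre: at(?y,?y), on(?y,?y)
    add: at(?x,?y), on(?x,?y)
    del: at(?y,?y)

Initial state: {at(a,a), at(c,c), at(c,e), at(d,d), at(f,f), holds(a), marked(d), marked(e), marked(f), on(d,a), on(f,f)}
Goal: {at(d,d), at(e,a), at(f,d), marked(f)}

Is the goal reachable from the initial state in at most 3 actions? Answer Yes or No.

Yes

1. tag(e,a)  →  {at(a,a), at(c,c), at(c,e), at(d,d), at(e,a), at(f,f), holds(a), marked(d), marked(f), on(d,a), on(e,a), on(f,f)}
2. swap(d,f)  →  {at(a,a), at(c,c), at(c,e), at(d,d), at(d,f), at(e,a), holds(a), marked(d), marked(f), on(d,a), on(d,f), on(e,a), on(f,f)}
3. free(d,f)  →  {at(a,a), at(c,c), at(c,e), at(d,d), at(d,f), at(e,a), at(f,d), holds(a), marked(f), on(d,a), on(e,a), on(f,f)}
optimal plan length = 3; 3 ≤ 3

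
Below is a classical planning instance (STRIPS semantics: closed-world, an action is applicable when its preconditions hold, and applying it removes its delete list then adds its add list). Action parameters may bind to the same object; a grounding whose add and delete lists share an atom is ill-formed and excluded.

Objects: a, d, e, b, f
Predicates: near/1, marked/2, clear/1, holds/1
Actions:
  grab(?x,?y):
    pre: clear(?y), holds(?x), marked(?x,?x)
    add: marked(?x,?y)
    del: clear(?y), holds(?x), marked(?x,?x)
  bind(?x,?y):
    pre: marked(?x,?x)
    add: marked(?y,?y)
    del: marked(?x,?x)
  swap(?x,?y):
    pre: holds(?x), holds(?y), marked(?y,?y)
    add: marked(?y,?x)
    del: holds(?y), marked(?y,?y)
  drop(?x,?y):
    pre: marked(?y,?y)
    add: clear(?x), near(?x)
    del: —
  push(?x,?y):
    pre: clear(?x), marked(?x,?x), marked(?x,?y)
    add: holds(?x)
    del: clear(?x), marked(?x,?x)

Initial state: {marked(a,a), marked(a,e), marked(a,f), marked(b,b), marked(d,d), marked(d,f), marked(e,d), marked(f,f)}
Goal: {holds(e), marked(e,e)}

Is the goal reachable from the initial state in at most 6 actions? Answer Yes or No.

Yes

1. bind(a,e)  →  {marked(a,e), marked(a,f), marked(b,b), marked(d,d), marked(d,f), marked(e,d), marked(e,e), marked(f,f)}
2. drop(e,d)  →  {clear(e), marked(a,e), marked(a,f), marked(b,b), marked(d,d), marked(d,f), marked(e,d), marked(e,e), marked(f,f), near(e)}
3. push(e,d)  →  {holds(e), marked(a,e), marked(a,f), marked(b,b), marked(d,d), marked(d,f), marked(e,d), marked(f,f), near(e)}
4. bind(d,e)  →  {holds(e), marked(a,e), marked(a,f), marked(b,b), marked(d,f), marked(e,d), marked(e,e), marked(f,f), near(e)}
optimal plan length = 4; 4 ≤ 6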